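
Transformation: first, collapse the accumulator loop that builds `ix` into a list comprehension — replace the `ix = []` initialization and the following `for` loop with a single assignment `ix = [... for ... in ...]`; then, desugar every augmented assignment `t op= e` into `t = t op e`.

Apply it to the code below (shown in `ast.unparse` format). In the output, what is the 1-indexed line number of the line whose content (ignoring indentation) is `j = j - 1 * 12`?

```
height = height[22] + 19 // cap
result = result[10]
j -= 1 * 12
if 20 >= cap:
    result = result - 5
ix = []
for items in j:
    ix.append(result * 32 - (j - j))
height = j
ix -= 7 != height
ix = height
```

Transformed code:
height = height[22] + 19 // cap
result = result[10]
j = j - 1 * 12
if 20 >= cap:
    result = result - 5
ix = [result * 32 - (j - j) for items in j]
height = j
ix = ix - (7 != height)
ix = height

3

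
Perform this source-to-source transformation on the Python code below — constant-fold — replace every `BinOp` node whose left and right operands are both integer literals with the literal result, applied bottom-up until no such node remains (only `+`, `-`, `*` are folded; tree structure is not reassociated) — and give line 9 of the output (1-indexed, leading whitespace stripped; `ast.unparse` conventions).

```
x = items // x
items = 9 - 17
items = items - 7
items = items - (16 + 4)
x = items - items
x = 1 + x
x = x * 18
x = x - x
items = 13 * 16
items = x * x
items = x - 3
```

Transformed code:
x = items // x
items = -8
items = items - 7
items = items - 20
x = items - items
x = 1 + x
x = x * 18
x = x - x
items = 208
items = x * x
items = x - 3

items = 208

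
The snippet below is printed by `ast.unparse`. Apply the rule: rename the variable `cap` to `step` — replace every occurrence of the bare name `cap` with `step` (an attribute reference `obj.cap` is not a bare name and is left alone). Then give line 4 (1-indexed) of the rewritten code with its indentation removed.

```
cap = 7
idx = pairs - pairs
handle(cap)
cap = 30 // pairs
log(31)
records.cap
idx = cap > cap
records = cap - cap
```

Transformed code:
step = 7
idx = pairs - pairs
handle(step)
step = 30 // pairs
log(31)
records.cap
idx = step > step
records = step - step

step = 30 // pairs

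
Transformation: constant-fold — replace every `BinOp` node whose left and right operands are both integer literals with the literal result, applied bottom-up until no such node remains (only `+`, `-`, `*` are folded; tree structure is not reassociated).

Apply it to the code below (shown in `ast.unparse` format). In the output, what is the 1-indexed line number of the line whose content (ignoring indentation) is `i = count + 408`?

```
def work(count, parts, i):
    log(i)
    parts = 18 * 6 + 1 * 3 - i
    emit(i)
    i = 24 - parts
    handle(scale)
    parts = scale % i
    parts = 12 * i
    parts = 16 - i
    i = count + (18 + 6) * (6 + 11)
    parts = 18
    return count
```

10

Transformed code:
def work(count, parts, i):
    log(i)
    parts = 111 - i
    emit(i)
    i = 24 - parts
    handle(scale)
    parts = scale % i
    parts = 12 * i
    parts = 16 - i
    i = count + 408
    parts = 18
    return count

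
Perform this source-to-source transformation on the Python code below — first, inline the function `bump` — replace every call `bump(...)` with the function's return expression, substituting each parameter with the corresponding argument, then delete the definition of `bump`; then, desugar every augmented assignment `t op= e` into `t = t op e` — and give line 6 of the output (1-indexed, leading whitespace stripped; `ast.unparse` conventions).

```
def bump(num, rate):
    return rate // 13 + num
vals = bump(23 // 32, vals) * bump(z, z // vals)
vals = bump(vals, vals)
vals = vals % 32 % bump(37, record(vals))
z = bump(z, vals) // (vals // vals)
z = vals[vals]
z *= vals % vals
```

Transformed code:
vals = (vals // 13 + 23 // 32) * (z // vals // 13 + z)
vals = vals // 13 + vals
vals = vals % 32 % (record(vals) // 13 + 37)
z = (vals // 13 + z) // (vals // vals)
z = vals[vals]
z = z * (vals % vals)

z = z * (vals % vals)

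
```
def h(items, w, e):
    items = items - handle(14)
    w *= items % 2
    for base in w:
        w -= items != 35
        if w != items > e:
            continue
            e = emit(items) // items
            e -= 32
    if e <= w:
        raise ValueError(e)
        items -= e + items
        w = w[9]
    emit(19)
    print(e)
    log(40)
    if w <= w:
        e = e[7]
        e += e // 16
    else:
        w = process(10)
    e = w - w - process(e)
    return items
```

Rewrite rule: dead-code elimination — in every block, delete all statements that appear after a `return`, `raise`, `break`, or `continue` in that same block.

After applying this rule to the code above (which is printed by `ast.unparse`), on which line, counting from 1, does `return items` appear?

Transformed code:
def h(items, w, e):
    items = items - handle(14)
    w *= items % 2
    for base in w:
        w -= items != 35
        if w != items > e:
            continue
    if e <= w:
        raise ValueError(e)
    emit(19)
    print(e)
    log(40)
    if w <= w:
        e = e[7]
        e += e // 16
    else:
        w = process(10)
    e = w - w - process(e)
    return items

19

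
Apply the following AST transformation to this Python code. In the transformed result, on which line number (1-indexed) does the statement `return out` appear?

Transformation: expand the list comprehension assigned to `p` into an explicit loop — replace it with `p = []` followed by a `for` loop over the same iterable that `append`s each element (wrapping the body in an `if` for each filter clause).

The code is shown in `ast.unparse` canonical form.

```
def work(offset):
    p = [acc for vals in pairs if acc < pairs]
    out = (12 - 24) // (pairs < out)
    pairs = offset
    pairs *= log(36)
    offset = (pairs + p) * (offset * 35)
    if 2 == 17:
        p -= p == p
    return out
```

Transformed code:
def work(offset):
    p = []
    for vals in pairs:
        if acc < pairs:
            p.append(acc)
    out = (12 - 24) // (pairs < out)
    pairs = offset
    pairs *= log(36)
    offset = (pairs + p) * (offset * 35)
    if 2 == 17:
        p -= p == p
    return out

12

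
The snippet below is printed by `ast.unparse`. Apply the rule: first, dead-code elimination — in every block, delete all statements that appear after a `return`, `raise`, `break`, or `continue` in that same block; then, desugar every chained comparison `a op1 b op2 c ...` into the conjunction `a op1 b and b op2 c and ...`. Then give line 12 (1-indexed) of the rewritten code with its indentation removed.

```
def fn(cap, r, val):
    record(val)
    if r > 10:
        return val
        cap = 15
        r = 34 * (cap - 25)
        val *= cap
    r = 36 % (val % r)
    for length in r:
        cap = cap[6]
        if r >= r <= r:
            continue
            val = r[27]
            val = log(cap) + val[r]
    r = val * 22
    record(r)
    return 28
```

Transformed code:
def fn(cap, r, val):
    record(val)
    if r > 10:
        return val
    r = 36 % (val % r)
    for length in r:
        cap = cap[6]
        if r >= r and r <= r:
            continue
    r = val * 22
    record(r)
    return 28

return 28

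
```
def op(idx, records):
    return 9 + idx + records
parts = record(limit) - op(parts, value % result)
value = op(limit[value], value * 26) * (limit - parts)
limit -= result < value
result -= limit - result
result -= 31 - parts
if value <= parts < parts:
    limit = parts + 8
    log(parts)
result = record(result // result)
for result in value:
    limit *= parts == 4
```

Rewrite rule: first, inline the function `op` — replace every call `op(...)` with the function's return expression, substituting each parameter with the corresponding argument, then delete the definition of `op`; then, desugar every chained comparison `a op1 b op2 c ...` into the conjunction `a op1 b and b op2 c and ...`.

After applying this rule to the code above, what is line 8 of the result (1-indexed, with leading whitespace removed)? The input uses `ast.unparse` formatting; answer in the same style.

log(parts)

Transformed code:
parts = record(limit) - (9 + parts + value % result)
value = (9 + limit[value] + value * 26) * (limit - parts)
limit -= result < value
result -= limit - result
result -= 31 - parts
if value <= parts and parts < parts:
    limit = parts + 8
    log(parts)
result = record(result // result)
for result in value:
    limit *= parts == 4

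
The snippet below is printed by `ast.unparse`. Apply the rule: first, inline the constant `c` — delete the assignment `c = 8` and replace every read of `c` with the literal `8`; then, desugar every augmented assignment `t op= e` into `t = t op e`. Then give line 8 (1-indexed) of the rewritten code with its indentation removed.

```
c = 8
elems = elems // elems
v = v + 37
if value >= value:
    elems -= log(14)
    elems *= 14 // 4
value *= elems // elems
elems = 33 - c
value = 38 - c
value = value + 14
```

value = 38 - 8

Transformed code:
elems = elems // elems
v = v + 37
if value >= value:
    elems = elems - log(14)
    elems = elems * (14 // 4)
value = value * (elems // elems)
elems = 33 - 8
value = 38 - 8
value = value + 14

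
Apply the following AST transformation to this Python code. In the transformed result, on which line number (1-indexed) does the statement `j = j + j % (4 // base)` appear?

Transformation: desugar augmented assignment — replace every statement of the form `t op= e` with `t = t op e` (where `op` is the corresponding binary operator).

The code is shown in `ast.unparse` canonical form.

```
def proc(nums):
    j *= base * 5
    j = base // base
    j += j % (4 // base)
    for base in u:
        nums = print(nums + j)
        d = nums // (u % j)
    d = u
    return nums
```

Transformed code:
def proc(nums):
    j = j * (base * 5)
    j = base // base
    j = j + j % (4 // base)
    for base in u:
        nums = print(nums + j)
        d = nums // (u % j)
    d = u
    return nums

4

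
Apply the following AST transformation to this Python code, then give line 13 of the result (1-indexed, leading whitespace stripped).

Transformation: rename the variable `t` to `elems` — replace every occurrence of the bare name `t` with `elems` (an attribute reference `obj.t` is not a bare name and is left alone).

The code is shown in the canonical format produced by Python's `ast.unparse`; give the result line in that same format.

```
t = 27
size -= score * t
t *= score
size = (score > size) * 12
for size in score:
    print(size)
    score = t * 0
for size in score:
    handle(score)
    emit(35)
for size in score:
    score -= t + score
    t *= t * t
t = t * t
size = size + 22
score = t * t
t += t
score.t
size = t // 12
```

elems *= elems * elems

Transformed code:
elems = 27
size -= score * elems
elems *= score
size = (score > size) * 12
for size in score:
    print(size)
    score = elems * 0
for size in score:
    handle(score)
    emit(35)
for size in score:
    score -= elems + score
    elems *= elems * elems
elems = elems * elems
size = size + 22
score = elems * elems
elems += elems
score.t
size = elems // 12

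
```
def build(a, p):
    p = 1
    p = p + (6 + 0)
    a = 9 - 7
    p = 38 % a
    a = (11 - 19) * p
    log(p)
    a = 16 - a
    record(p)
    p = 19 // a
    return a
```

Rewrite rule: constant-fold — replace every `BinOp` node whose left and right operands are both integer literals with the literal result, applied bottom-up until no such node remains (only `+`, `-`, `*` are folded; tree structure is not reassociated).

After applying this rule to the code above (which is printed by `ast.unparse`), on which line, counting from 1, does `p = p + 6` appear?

3

Transformed code:
def build(a, p):
    p = 1
    p = p + 6
    a = 2
    p = 38 % a
    a = -8 * p
    log(p)
    a = 16 - a
    record(p)
    p = 19 // a
    return a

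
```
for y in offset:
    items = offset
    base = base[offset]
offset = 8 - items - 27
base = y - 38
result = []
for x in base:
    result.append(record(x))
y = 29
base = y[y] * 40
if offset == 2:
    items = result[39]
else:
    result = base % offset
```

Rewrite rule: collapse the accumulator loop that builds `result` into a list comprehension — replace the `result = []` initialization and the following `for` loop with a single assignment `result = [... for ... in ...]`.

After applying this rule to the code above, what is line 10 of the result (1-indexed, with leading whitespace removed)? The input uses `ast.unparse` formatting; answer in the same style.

items = result[39]

Transformed code:
for y in offset:
    items = offset
    base = base[offset]
offset = 8 - items - 27
base = y - 38
result = [record(x) for x in base]
y = 29
base = y[y] * 40
if offset == 2:
    items = result[39]
else:
    result = base % offset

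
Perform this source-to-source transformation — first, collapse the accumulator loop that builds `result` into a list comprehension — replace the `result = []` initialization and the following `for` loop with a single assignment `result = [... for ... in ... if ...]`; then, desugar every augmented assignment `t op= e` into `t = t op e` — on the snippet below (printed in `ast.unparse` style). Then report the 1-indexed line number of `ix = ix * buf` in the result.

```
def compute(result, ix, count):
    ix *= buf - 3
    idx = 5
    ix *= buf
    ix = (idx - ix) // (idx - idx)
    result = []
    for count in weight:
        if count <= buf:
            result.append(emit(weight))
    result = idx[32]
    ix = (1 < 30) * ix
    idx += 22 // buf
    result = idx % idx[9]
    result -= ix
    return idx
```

4

Transformed code:
def compute(result, ix, count):
    ix = ix * (buf - 3)
    idx = 5
    ix = ix * buf
    ix = (idx - ix) // (idx - idx)
    result = [emit(weight) for count in weight if count <= buf]
    result = idx[32]
    ix = (1 < 30) * ix
    idx = idx + 22 // buf
    result = idx % idx[9]
    result = result - ix
    return idx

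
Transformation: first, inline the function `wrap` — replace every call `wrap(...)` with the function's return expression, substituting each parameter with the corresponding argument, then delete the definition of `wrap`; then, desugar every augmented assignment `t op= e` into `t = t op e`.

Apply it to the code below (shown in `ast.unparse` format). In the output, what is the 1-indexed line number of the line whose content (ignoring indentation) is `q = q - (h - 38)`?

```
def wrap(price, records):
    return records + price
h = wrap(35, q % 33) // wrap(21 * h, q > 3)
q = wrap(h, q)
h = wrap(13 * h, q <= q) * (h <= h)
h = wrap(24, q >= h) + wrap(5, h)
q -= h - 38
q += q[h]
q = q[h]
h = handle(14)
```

5

Transformed code:
h = (q % 33 + 35) // ((q > 3) + 21 * h)
q = q + h
h = ((q <= q) + 13 * h) * (h <= h)
h = (q >= h) + 24 + (h + 5)
q = q - (h - 38)
q = q + q[h]
q = q[h]
h = handle(14)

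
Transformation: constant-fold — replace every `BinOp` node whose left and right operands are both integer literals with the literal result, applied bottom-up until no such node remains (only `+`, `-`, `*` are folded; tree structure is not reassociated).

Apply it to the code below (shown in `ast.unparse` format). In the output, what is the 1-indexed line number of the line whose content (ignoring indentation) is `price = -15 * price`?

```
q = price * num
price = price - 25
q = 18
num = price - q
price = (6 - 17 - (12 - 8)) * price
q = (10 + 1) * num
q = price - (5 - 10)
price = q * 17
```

5

Transformed code:
q = price * num
price = price - 25
q = 18
num = price - q
price = -15 * price
q = 11 * num
q = price - -5
price = q * 17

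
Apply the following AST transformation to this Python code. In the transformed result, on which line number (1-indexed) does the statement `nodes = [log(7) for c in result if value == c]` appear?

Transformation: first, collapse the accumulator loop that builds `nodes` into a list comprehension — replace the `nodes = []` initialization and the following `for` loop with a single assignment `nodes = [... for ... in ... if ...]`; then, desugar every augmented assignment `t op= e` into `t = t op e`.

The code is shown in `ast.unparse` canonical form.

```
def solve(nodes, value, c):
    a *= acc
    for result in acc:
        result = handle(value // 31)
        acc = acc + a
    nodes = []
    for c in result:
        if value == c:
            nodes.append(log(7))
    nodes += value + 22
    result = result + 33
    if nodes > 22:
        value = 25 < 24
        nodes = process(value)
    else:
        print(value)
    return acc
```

6

Transformed code:
def solve(nodes, value, c):
    a = a * acc
    for result in acc:
        result = handle(value // 31)
        acc = acc + a
    nodes = [log(7) for c in result if value == c]
    nodes = nodes + (value + 22)
    result = result + 33
    if nodes > 22:
        value = 25 < 24
        nodes = process(value)
    else:
        print(value)
    return acc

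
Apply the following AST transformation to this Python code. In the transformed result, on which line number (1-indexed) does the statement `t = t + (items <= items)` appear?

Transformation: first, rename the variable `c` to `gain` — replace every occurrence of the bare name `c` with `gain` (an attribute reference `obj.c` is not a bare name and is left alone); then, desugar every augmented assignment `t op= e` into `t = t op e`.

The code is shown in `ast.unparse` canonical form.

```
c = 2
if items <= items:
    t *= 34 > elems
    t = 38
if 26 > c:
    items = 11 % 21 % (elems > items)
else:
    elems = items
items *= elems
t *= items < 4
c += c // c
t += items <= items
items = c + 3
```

12

Transformed code:
gain = 2
if items <= items:
    t = t * (34 > elems)
    t = 38
if 26 > gain:
    items = 11 % 21 % (elems > items)
else:
    elems = items
items = items * elems
t = t * (items < 4)
gain = gain + gain // gain
t = t + (items <= items)
items = gain + 3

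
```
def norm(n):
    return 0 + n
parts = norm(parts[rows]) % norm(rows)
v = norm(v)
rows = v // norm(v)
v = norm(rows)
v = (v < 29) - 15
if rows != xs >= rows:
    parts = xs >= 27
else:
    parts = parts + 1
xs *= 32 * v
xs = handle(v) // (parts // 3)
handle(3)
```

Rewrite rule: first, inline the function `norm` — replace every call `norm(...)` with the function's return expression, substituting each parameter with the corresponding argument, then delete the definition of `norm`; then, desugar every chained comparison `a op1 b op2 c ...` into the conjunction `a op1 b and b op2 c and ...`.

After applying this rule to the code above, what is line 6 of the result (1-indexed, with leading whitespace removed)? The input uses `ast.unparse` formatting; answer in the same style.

Transformed code:
parts = (0 + parts[rows]) % (0 + rows)
v = 0 + v
rows = v // (0 + v)
v = 0 + rows
v = (v < 29) - 15
if rows != xs and xs >= rows:
    parts = xs >= 27
else:
    parts = parts + 1
xs *= 32 * v
xs = handle(v) // (parts // 3)
handle(3)

if rows != xs and xs >= rows:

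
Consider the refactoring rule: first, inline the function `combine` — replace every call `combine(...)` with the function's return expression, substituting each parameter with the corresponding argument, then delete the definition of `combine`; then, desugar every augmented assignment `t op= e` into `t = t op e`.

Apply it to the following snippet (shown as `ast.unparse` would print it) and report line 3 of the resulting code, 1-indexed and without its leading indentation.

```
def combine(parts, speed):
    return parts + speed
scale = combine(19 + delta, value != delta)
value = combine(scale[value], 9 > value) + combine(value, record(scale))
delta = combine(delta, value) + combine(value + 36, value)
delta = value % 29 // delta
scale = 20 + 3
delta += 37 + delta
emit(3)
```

delta = delta + value + (value + 36 + value)

Transformed code:
scale = 19 + delta + (value != delta)
value = scale[value] + (9 > value) + (value + record(scale))
delta = delta + value + (value + 36 + value)
delta = value % 29 // delta
scale = 20 + 3
delta = delta + (37 + delta)
emit(3)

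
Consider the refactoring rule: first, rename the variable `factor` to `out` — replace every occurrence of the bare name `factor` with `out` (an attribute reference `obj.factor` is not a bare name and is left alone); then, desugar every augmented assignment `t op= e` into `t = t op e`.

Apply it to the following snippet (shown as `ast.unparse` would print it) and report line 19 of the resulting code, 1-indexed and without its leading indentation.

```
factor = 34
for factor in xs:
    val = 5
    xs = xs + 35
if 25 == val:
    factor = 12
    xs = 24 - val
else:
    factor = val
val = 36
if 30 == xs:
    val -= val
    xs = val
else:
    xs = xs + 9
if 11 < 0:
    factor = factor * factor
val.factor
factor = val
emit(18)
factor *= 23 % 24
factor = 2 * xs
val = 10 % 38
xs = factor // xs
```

out = val

Transformed code:
out = 34
for out in xs:
    val = 5
    xs = xs + 35
if 25 == val:
    out = 12
    xs = 24 - val
else:
    out = val
val = 36
if 30 == xs:
    val = val - val
    xs = val
else:
    xs = xs + 9
if 11 < 0:
    out = out * out
val.factor
out = val
emit(18)
out = out * (23 % 24)
out = 2 * xs
val = 10 % 38
xs = out // xs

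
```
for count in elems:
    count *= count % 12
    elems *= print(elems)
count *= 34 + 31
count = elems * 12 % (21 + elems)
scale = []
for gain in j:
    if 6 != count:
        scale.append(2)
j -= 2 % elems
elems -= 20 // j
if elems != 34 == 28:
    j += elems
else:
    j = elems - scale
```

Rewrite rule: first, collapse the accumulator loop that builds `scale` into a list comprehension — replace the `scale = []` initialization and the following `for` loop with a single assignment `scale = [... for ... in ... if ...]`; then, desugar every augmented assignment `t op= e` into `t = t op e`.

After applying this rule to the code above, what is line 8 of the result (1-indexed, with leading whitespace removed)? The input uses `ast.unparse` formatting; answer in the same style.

elems = elems - 20 // j

Transformed code:
for count in elems:
    count = count * (count % 12)
    elems = elems * print(elems)
count = count * (34 + 31)
count = elems * 12 % (21 + elems)
scale = [2 for gain in j if 6 != count]
j = j - 2 % elems
elems = elems - 20 // j
if elems != 34 == 28:
    j = j + elems
else:
    j = elems - scale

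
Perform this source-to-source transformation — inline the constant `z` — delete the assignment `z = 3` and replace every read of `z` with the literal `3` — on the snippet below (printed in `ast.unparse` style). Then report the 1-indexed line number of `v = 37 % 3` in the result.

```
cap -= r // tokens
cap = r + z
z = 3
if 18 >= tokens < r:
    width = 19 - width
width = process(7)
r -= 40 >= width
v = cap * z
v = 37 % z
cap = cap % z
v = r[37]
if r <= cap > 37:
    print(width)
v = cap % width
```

Transformed code:
cap -= r // tokens
cap = r + 3
if 18 >= tokens < r:
    width = 19 - width
width = process(7)
r -= 40 >= width
v = cap * 3
v = 37 % 3
cap = cap % 3
v = r[37]
if r <= cap > 37:
    print(width)
v = cap % width

8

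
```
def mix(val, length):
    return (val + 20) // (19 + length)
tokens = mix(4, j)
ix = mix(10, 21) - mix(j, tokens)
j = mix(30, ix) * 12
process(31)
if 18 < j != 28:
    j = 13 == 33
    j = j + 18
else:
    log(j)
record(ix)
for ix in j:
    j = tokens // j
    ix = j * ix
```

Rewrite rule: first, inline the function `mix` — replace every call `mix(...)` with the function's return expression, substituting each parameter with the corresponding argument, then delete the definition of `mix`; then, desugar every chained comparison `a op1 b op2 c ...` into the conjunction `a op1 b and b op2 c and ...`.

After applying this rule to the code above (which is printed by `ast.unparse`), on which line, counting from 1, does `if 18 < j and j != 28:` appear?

5

Transformed code:
tokens = (4 + 20) // (19 + j)
ix = (10 + 20) // (19 + 21) - (j + 20) // (19 + tokens)
j = (30 + 20) // (19 + ix) * 12
process(31)
if 18 < j and j != 28:
    j = 13 == 33
    j = j + 18
else:
    log(j)
record(ix)
for ix in j:
    j = tokens // j
    ix = j * ix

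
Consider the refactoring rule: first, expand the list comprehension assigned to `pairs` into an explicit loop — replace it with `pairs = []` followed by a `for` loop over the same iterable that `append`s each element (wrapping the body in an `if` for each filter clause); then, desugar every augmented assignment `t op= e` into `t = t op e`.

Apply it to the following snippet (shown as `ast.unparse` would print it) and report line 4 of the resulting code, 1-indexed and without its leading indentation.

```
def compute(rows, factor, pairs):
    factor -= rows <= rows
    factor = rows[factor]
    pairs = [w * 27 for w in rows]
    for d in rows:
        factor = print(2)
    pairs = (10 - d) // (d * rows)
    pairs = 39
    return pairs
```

pairs = []

Transformed code:
def compute(rows, factor, pairs):
    factor = factor - (rows <= rows)
    factor = rows[factor]
    pairs = []
    for w in rows:
        pairs.append(w * 27)
    for d in rows:
        factor = print(2)
    pairs = (10 - d) // (d * rows)
    pairs = 39
    return pairs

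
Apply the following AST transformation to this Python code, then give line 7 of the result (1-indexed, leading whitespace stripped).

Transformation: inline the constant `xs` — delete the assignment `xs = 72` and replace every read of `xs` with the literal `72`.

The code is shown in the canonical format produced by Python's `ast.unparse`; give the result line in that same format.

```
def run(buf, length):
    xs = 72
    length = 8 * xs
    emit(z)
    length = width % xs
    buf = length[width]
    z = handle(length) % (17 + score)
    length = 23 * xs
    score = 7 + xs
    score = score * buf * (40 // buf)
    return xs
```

length = 23 * 72

Transformed code:
def run(buf, length):
    length = 8 * 72
    emit(z)
    length = width % 72
    buf = length[width]
    z = handle(length) % (17 + score)
    length = 23 * 72
    score = 7 + 72
    score = score * buf * (40 // buf)
    return 72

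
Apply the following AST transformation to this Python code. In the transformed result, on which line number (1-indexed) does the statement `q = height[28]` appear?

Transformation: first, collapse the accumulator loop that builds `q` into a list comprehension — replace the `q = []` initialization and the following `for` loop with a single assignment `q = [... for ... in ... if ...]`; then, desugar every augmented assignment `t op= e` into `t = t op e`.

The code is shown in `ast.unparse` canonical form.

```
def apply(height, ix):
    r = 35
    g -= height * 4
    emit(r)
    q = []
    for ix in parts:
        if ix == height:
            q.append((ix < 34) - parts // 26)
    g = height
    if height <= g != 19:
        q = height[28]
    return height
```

8

Transformed code:
def apply(height, ix):
    r = 35
    g = g - height * 4
    emit(r)
    q = [(ix < 34) - parts // 26 for ix in parts if ix == height]
    g = height
    if height <= g != 19:
        q = height[28]
    return height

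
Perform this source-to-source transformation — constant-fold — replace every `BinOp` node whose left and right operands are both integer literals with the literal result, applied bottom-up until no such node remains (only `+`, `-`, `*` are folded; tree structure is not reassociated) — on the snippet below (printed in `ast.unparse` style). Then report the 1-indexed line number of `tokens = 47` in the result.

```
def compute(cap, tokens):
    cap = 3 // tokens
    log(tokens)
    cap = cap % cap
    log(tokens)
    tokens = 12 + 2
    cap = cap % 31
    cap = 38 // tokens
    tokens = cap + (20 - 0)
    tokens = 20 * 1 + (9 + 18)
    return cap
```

10

Transformed code:
def compute(cap, tokens):
    cap = 3 // tokens
    log(tokens)
    cap = cap % cap
    log(tokens)
    tokens = 14
    cap = cap % 31
    cap = 38 // tokens
    tokens = cap + 20
    tokens = 47
    return cap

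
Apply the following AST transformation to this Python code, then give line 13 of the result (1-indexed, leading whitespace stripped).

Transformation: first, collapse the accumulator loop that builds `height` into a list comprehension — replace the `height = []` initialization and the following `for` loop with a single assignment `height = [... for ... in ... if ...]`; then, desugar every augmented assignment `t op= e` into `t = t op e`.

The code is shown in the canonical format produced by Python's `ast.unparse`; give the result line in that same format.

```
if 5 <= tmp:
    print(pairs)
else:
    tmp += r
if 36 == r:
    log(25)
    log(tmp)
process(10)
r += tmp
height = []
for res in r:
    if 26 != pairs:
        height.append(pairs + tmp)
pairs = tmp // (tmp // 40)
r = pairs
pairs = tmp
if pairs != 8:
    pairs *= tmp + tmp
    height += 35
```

pairs = tmp

Transformed code:
if 5 <= tmp:
    print(pairs)
else:
    tmp = tmp + r
if 36 == r:
    log(25)
    log(tmp)
process(10)
r = r + tmp
height = [pairs + tmp for res in r if 26 != pairs]
pairs = tmp // (tmp // 40)
r = pairs
pairs = tmp
if pairs != 8:
    pairs = pairs * (tmp + tmp)
    height = height + 35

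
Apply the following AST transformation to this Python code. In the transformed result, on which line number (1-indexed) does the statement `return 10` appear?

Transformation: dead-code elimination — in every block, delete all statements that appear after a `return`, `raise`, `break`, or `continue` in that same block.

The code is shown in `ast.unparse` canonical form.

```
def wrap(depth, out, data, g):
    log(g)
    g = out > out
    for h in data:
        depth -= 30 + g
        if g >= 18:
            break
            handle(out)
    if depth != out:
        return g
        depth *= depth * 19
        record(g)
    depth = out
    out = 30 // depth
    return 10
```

Transformed code:
def wrap(depth, out, data, g):
    log(g)
    g = out > out
    for h in data:
        depth -= 30 + g
        if g >= 18:
            break
    if depth != out:
        return g
    depth = out
    out = 30 // depth
    return 10

12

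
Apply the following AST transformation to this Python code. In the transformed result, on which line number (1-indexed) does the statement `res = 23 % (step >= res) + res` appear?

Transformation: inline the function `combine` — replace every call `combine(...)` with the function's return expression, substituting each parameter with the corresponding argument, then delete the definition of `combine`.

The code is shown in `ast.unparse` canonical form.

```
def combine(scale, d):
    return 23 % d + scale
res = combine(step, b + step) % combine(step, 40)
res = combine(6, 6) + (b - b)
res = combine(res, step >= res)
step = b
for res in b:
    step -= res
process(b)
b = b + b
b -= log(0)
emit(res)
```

Transformed code:
res = (23 % (b + step) + step) % (23 % 40 + step)
res = 23 % 6 + 6 + (b - b)
res = 23 % (step >= res) + res
step = b
for res in b:
    step -= res
process(b)
b = b + b
b -= log(0)
emit(res)

3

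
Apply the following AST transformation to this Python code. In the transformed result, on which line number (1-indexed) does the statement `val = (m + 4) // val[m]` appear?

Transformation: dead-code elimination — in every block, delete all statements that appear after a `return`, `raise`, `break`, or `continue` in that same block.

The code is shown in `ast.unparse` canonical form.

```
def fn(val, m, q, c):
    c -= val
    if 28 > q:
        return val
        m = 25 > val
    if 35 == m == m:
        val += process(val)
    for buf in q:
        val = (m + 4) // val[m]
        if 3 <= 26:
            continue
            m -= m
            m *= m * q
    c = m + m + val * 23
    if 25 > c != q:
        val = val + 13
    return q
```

Transformed code:
def fn(val, m, q, c):
    c -= val
    if 28 > q:
        return val
    if 35 == m == m:
        val += process(val)
    for buf in q:
        val = (m + 4) // val[m]
        if 3 <= 26:
            continue
    c = m + m + val * 23
    if 25 > c != q:
        val = val + 13
    return q

8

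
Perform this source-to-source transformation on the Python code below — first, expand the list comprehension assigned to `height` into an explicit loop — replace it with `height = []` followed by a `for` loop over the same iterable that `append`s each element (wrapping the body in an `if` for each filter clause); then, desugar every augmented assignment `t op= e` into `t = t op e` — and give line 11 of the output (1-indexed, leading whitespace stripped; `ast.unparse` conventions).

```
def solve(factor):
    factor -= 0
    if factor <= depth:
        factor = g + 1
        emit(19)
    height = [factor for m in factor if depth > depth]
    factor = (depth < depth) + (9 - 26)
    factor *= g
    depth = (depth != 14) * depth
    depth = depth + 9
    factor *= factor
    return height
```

Transformed code:
def solve(factor):
    factor = factor - 0
    if factor <= depth:
        factor = g + 1
        emit(19)
    height = []
    for m in factor:
        if depth > depth:
            height.append(factor)
    factor = (depth < depth) + (9 - 26)
    factor = factor * g
    depth = (depth != 14) * depth
    depth = depth + 9
    factor = factor * factor
    return height

factor = factor * g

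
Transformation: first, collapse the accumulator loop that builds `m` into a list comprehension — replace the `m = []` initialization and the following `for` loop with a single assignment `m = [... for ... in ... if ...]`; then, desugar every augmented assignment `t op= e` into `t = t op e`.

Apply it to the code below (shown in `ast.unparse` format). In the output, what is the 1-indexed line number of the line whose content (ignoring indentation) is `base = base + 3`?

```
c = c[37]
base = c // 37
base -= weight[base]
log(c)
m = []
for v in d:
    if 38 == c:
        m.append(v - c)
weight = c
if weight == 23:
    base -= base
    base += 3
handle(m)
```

9

Transformed code:
c = c[37]
base = c // 37
base = base - weight[base]
log(c)
m = [v - c for v in d if 38 == c]
weight = c
if weight == 23:
    base = base - base
    base = base + 3
handle(m)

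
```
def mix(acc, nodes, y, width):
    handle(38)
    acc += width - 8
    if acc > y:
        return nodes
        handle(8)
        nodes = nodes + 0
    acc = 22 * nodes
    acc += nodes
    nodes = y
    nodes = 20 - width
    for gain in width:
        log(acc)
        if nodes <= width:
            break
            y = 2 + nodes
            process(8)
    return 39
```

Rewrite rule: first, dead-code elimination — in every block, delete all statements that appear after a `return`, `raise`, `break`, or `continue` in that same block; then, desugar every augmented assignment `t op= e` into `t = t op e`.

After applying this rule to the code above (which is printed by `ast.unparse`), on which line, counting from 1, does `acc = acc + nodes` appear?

7

Transformed code:
def mix(acc, nodes, y, width):
    handle(38)
    acc = acc + (width - 8)
    if acc > y:
        return nodes
    acc = 22 * nodes
    acc = acc + nodes
    nodes = y
    nodes = 20 - width
    for gain in width:
        log(acc)
        if nodes <= width:
            break
    return 39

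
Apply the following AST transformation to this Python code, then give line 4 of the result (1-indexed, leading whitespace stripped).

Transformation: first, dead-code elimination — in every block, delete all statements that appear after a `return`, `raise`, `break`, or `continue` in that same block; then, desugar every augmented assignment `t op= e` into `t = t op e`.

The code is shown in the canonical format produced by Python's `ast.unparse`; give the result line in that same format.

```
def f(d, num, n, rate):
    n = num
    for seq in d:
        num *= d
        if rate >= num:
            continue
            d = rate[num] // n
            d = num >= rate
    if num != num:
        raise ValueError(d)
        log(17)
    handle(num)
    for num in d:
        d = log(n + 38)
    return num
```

num = num * d

Transformed code:
def f(d, num, n, rate):
    n = num
    for seq in d:
        num = num * d
        if rate >= num:
            continue
    if num != num:
        raise ValueError(d)
    handle(num)
    for num in d:
        d = log(n + 38)
    return num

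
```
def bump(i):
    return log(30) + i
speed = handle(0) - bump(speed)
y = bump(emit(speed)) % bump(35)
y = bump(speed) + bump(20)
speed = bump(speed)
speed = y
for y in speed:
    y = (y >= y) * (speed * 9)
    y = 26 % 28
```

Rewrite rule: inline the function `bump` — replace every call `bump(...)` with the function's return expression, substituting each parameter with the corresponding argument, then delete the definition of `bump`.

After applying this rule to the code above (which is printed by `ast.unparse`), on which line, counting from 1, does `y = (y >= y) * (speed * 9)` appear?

7

Transformed code:
speed = handle(0) - (log(30) + speed)
y = (log(30) + emit(speed)) % (log(30) + 35)
y = log(30) + speed + (log(30) + 20)
speed = log(30) + speed
speed = y
for y in speed:
    y = (y >= y) * (speed * 9)
    y = 26 % 28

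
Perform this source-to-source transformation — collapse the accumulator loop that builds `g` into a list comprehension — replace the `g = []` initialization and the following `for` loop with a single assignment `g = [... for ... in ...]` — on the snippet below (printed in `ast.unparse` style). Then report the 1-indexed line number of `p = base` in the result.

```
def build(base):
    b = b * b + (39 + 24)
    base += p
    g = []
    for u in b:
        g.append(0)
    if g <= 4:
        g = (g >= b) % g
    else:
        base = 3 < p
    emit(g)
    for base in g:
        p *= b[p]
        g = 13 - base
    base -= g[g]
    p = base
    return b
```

14

Transformed code:
def build(base):
    b = b * b + (39 + 24)
    base += p
    g = [0 for u in b]
    if g <= 4:
        g = (g >= b) % g
    else:
        base = 3 < p
    emit(g)
    for base in g:
        p *= b[p]
        g = 13 - base
    base -= g[g]
    p = base
    return b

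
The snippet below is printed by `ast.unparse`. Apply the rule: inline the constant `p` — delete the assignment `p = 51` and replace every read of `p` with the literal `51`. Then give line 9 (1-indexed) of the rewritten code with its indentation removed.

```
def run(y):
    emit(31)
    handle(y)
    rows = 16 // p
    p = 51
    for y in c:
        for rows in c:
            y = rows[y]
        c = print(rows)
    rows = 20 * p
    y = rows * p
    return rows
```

Transformed code:
def run(y):
    emit(31)
    handle(y)
    rows = 16 // 51
    for y in c:
        for rows in c:
            y = rows[y]
        c = print(rows)
    rows = 20 * 51
    y = rows * 51
    return rows

rows = 20 * 51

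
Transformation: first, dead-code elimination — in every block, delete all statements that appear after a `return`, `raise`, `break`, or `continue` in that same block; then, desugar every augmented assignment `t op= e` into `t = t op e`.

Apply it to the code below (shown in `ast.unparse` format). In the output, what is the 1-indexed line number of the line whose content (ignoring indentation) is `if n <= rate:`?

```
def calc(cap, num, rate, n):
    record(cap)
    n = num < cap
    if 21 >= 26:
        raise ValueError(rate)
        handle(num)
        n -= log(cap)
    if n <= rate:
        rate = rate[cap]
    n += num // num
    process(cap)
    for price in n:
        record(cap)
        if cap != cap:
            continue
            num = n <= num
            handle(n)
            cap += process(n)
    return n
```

Transformed code:
def calc(cap, num, rate, n):
    record(cap)
    n = num < cap
    if 21 >= 26:
        raise ValueError(rate)
    if n <= rate:
        rate = rate[cap]
    n = n + num // num
    process(cap)
    for price in n:
        record(cap)
        if cap != cap:
            continue
    return n

6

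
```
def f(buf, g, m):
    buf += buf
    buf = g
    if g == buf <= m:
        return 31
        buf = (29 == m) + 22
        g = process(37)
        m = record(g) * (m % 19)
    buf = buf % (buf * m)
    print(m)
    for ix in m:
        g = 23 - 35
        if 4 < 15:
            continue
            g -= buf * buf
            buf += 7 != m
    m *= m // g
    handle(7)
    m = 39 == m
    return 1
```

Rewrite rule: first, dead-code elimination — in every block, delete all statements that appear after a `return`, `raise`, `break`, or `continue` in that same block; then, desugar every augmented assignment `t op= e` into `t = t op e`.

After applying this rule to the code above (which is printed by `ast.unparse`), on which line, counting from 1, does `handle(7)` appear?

Transformed code:
def f(buf, g, m):
    buf = buf + buf
    buf = g
    if g == buf <= m:
        return 31
    buf = buf % (buf * m)
    print(m)
    for ix in m:
        g = 23 - 35
        if 4 < 15:
            continue
    m = m * (m // g)
    handle(7)
    m = 39 == m
    return 1

13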